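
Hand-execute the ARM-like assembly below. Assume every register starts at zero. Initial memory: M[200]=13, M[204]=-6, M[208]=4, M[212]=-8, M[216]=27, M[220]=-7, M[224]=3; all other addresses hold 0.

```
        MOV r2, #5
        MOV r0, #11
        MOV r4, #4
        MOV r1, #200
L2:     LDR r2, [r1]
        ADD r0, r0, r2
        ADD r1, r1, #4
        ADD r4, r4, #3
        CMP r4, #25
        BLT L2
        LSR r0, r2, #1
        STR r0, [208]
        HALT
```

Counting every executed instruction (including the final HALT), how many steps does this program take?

49

r2=5
r0=11
r4=4
r1=200
r2=M[200]=13
r0=11+13=24
r1=200+4=204
r4=4+3=7
CMP r4, #25  (cmp 7,25)
BLT L2: taken
r2=M[204]=-6
r0=24+(-6)=18
r1=204+4=208
r4=7+3=10
CMP r4, #25  (cmp 10,25)
BLT L2: taken
r2=M[208]=4
r0=18+4=22
r1=208+4=212
r4=10+3=13
CMP r4, #25  (cmp 13,25)
BLT L2: taken
r2=M[212]=-8
r0=22+(-8)=14
r1=212+4=216
r4=13+3=16
CMP r4, #25  (cmp 16,25)
BLT L2: taken
r2=M[216]=27
r0=14+27=41
r1=216+4=220
r4=16+3=19
CMP r4, #25  (cmp 19,25)
BLT L2: taken
r2=M[220]=-7
r0=41+(-7)=34
r1=220+4=224
r4=19+3=22
CMP r4, #25  (cmp 22,25)
BLT L2: taken
r2=M[224]=3
r0=34+3=37
r1=224+4=228
r4=22+3=25
CMP r4, #25  (cmp 25,25)
BLT L2: not taken
r0=3>>1=1
STR r0, [208] → M[208]=1
halt.
Total executed instructions: 49.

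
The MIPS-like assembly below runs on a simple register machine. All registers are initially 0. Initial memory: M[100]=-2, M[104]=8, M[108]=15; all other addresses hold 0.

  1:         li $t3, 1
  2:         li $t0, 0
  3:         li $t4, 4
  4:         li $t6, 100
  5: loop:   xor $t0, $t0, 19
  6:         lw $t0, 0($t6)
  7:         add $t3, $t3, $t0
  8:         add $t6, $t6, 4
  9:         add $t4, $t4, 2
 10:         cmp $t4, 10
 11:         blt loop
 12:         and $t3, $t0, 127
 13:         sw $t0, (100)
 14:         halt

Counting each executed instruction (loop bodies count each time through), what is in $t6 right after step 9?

li $t3, 1 → $t3=1
li $t0, 0 → $t0=0
li $t4, 4 → $t4=4
li $t6, 100 → $t6=100
xor $t0, $t0, 19 → $t0=0^19=19
lw $t0, 0($t6) → $t0=M[100]=-2
add $t3, $t3, $t0 → $t3=1+(-2)=-1
add $t6, $t6, 4 → $t6=100+4=104
add $t4, $t4, 2 → $t4=4+2=6
After step 9: $t6 = 104.

104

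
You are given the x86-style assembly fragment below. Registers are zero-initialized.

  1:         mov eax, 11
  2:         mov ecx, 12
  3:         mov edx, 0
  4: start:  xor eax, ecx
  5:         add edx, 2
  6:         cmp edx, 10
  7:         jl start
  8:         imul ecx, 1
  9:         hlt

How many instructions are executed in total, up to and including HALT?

mov eax, 11 → eax=11
mov ecx, 12 → ecx=12
mov edx, 0 → edx=0
xor eax, ecx → eax=11^12=7
add edx, 2 → edx=0+2=2
cmp edx, 10  (cmp 2,10)
jl start: taken
xor eax, ecx → eax=7^12=11
add edx, 2 → edx=2+2=4
cmp edx, 10  (cmp 4,10)
jl start: taken
xor eax, ecx → eax=11^12=7
add edx, 2 → edx=4+2=6
cmp edx, 10  (cmp 6,10)
jl start: taken
xor eax, ecx → eax=7^12=11
add edx, 2 → edx=6+2=8
cmp edx, 10  (cmp 8,10)
jl start: taken
xor eax, ecx → eax=11^12=7
add edx, 2 → edx=8+2=10
cmp edx, 10  (cmp 10,10)
jl start: not taken
imul ecx, 1 → ecx=12*1=12
halt.
Total executed instructions: 25.

25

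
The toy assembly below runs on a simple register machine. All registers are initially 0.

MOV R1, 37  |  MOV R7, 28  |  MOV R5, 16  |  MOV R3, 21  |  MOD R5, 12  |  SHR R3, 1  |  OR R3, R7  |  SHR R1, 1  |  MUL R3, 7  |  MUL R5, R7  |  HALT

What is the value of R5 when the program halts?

112

after MOV R1, 37: R1=37
after MOV R7, 28: R7=28
after MOV R5, 16: R5=16
after MOV R3, 21: R3=21
after MOD R5, 12: R5=16%12=4
after SHR R3, 1: R3=21>>1=10
after OR R3, R7: R3=10|28=30
after SHR R1, 1: R1=37>>1=18
after MUL R3, 7: R3=30*7=210
after MUL R5, R7: R5=4*28=112
halt.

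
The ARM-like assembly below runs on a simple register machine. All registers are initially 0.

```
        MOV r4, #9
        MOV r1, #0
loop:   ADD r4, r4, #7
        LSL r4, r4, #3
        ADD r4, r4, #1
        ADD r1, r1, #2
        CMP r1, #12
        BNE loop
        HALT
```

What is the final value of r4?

MOV r4, #9 → r4=9
MOV r1, #0 → r1=0
ADD r4, r4, #7 → r4=9+7=16
LSL r4, r4, #3 → r4=16<<3=128
ADD r4, r4, #1 → r4=128+1=129
ADD r1, r1, #2 → r1=0+2=2
CMP r1, #12  (cmp 2,12)
BNE loop: taken
ADD r4, r4, #7 → r4=129+7=136
LSL r4, r4, #3 → r4=136<<3=1088
ADD r4, r4, #1 → r4=1088+1=1089
ADD r1, r1, #2 → r1=2+2=4
CMP r1, #12  (cmp 4,12)
BNE loop: taken
ADD r4, r4, #7 → r4=1089+7=1096
LSL r4, r4, #3 → r4=1096<<3=8768
ADD r4, r4, #1 → r4=8768+1=8769
ADD r1, r1, #2 → r1=4+2=6
CMP r1, #12  (cmp 6,12)
BNE loop: taken
ADD r4, r4, #7 → r4=8769+7=8776
LSL r4, r4, #3 → r4=8776<<3=70208
ADD r4, r4, #1 → r4=70208+1=70209
ADD r1, r1, #2 → r1=6+2=8
CMP r1, #12  (cmp 8,12)
BNE loop: taken
ADD r4, r4, #7 → r4=70209+7=70216
LSL r4, r4, #3 → r4=70216<<3=561728
ADD r4, r4, #1 → r4=561728+1=561729
ADD r1, r1, #2 → r1=8+2=10
CMP r1, #12  (cmp 10,12)
BNE loop: taken
ADD r4, r4, #7 → r4=561729+7=561736
LSL r4, r4, #3 → r4=561736<<3=4493888
ADD r4, r4, #1 → r4=4493888+1=4493889
ADD r1, r1, #2 → r1=10+2=12
CMP r1, #12  (cmp 12,12)
BNE loop: not taken
halt.

4493889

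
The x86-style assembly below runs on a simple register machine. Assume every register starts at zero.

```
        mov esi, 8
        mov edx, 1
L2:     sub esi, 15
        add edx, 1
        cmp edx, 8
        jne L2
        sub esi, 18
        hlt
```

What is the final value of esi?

-115

mov esi, 8 → esi=8
mov edx, 1 → edx=1
sub esi, 15 → esi=8-15=-7
add edx, 1 → edx=1+1=2
cmp edx, 8  (cmp 2,8)
jne L2: taken
sub esi, 15 → esi=(-7)-15=-22
add edx, 1 → edx=2+1=3
cmp edx, 8  (cmp 3,8)
jne L2: taken
sub esi, 15 → esi=(-22)-15=-37
add edx, 1 → edx=3+1=4
cmp edx, 8  (cmp 4,8)
jne L2: taken
sub esi, 15 → esi=(-37)-15=-52
add edx, 1 → edx=4+1=5
cmp edx, 8  (cmp 5,8)
jne L2: taken
sub esi, 15 → esi=(-52)-15=-67
add edx, 1 → edx=5+1=6
cmp edx, 8  (cmp 6,8)
jne L2: taken
sub esi, 15 → esi=(-67)-15=-82
add edx, 1 → edx=6+1=7
cmp edx, 8  (cmp 7,8)
jne L2: taken
sub esi, 15 → esi=(-82)-15=-97
add edx, 1 → edx=7+1=8
cmp edx, 8  (cmp 8,8)
jne L2: not taken
sub esi, 18 → esi=(-97)-18=-115
halt.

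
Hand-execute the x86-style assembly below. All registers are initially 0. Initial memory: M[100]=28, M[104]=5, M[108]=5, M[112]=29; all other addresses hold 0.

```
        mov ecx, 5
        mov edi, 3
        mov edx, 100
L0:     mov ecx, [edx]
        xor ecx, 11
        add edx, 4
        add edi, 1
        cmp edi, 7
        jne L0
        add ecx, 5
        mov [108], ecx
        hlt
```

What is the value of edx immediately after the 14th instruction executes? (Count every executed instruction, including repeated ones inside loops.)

after mov ecx, 5: ecx=5
after mov edi, 3: edi=3
after mov edx, 100: edx=100
after mov ecx, [edx]: ecx=M[100]=28
after xor ecx, 11: ecx=28^11=23
after add edx, 4: edx=100+4=104
after add edi, 1: edi=3+1=4
cmp edi, 7  (cmp 4,7)
jne L0: taken
after mov ecx, [edx]: ecx=M[104]=5
after xor ecx, 11: ecx=5^11=14
after add edx, 4: edx=104+4=108
after add edi, 1: edi=4+1=5
cmp edi, 7  (cmp 5,7)
After step 14: edx = 108.

108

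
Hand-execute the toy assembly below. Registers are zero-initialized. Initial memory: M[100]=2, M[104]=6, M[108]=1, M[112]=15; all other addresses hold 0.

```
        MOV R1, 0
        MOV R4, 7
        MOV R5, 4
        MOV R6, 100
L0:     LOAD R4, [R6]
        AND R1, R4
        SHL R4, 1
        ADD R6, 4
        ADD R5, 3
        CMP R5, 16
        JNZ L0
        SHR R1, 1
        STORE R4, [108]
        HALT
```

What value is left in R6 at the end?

MOV R1, 0 → R1=0
MOV R4, 7 → R4=7
MOV R5, 4 → R5=4
MOV R6, 100 → R6=100
LOAD R4, [R6] → R4=M[100]=2
AND R1, R4 → R1=0&2=0
SHL R4, 1 → R4=2<<1=4
ADD R6, 4 → R6=100+4=104
ADD R5, 3 → R5=4+3=7
CMP R5, 16  (cmp 7,16)
JNZ L0: taken
LOAD R4, [R6] → R4=M[104]=6
AND R1, R4 → R1=0&6=0
SHL R4, 1 → R4=6<<1=12
ADD R6, 4 → R6=104+4=108
ADD R5, 3 → R5=7+3=10
CMP R5, 16  (cmp 10,16)
JNZ L0: taken
LOAD R4, [R6] → R4=M[108]=1
AND R1, R4 → R1=0&1=0
SHL R4, 1 → R4=1<<1=2
ADD R6, 4 → R6=108+4=112
ADD R5, 3 → R5=10+3=13
CMP R5, 16  (cmp 13,16)
JNZ L0: taken
LOAD R4, [R6] → R4=M[112]=15
AND R1, R4 → R1=0&15=0
SHL R4, 1 → R4=15<<1=30
ADD R6, 4 → R6=112+4=116
ADD R5, 3 → R5=13+3=16
CMP R5, 16  (cmp 16,16)
JNZ L0: not taken
SHR R1, 1 → R1=0>>1=0
STORE R4, [108] → M[108]=30
halt.

116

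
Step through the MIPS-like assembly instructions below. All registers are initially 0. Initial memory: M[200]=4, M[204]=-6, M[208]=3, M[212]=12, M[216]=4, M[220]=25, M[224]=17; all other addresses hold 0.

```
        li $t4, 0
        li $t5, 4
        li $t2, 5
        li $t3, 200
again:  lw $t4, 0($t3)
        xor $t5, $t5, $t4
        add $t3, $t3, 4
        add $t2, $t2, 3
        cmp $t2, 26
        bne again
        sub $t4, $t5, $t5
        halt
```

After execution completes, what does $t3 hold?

$t4=0
$t5=4
$t2=5
$t3=200
$t4=M[200]=4
$t5=4^4=0
$t3=200+4=204
$t2=5+3=8
cmp $t2, 26  (cmp 8,26)
bne again: taken
$t4=M[204]=-6
$t5=0^(-6)=-6
$t3=204+4=208
$t2=8+3=11
cmp $t2, 26  (cmp 11,26)
bne again: taken
$t4=M[208]=3
$t5=(-6)^3=-7
$t3=208+4=212
$t2=11+3=14
cmp $t2, 26  (cmp 14,26)
bne again: taken
$t4=M[212]=12
$t5=(-7)^12=-11
$t3=212+4=216
$t2=14+3=17
cmp $t2, 26  (cmp 17,26)
bne again: taken
$t4=M[216]=4
$t5=(-11)^4=-15
$t3=216+4=220
$t2=17+3=20
cmp $t2, 26  (cmp 20,26)
bne again: taken
$t4=M[220]=25
$t5=(-15)^25=-24
$t3=220+4=224
$t2=20+3=23
cmp $t2, 26  (cmp 23,26)
bne again: taken
$t4=M[224]=17
$t5=(-24)^17=-7
$t3=224+4=228
$t2=23+3=26
cmp $t2, 26  (cmp 26,26)
bne again: not taken
$t4=(-7)-(-7)=0
halt.

228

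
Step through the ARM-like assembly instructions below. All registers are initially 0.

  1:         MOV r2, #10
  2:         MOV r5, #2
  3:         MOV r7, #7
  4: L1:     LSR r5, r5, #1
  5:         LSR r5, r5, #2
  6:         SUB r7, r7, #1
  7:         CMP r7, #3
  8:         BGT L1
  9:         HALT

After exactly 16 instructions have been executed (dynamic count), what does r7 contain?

4

MOV r2, #10 → r2=10
MOV r5, #2 → r5=2
MOV r7, #7 → r7=7
LSR r5, r5, #1 → r5=2>>1=1
LSR r5, r5, #2 → r5=1>>2=0
SUB r7, r7, #1 → r7=7-1=6
CMP r7, #3  (cmp 6,3)
BGT L1: taken
LSR r5, r5, #1 → r5=0>>1=0
LSR r5, r5, #2 → r5=0>>2=0
SUB r7, r7, #1 → r7=6-1=5
CMP r7, #3  (cmp 5,3)
BGT L1: taken
LSR r5, r5, #1 → r5=0>>1=0
LSR r5, r5, #2 → r5=0>>2=0
SUB r7, r7, #1 → r7=5-1=4
After step 16: r7 = 4.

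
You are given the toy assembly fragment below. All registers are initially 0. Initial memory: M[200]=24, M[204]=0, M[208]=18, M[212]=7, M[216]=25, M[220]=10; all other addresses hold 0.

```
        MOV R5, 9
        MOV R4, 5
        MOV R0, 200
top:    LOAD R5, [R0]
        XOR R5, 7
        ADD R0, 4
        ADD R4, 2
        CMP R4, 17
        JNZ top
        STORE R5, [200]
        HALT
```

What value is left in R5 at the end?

MOV R5, 9 → R5=9
MOV R4, 5 → R4=5
MOV R0, 200 → R0=200
LOAD R5, [R0] → R5=M[200]=24
XOR R5, 7 → R5=24^7=31
ADD R0, 4 → R0=200+4=204
ADD R4, 2 → R4=5+2=7
CMP R4, 17  (cmp 7,17)
JNZ top: taken
LOAD R5, [R0] → R5=M[204]=0
XOR R5, 7 → R5=0^7=7
ADD R0, 4 → R0=204+4=208
ADD R4, 2 → R4=7+2=9
CMP R4, 17  (cmp 9,17)
JNZ top: taken
LOAD R5, [R0] → R5=M[208]=18
XOR R5, 7 → R5=18^7=21
ADD R0, 4 → R0=208+4=212
ADD R4, 2 → R4=9+2=11
CMP R4, 17  (cmp 11,17)
JNZ top: taken
LOAD R5, [R0] → R5=M[212]=7
XOR R5, 7 → R5=7^7=0
ADD R0, 4 → R0=212+4=216
ADD R4, 2 → R4=11+2=13
CMP R4, 17  (cmp 13,17)
JNZ top: taken
LOAD R5, [R0] → R5=M[216]=25
XOR R5, 7 → R5=25^7=30
ADD R0, 4 → R0=216+4=220
ADD R4, 2 → R4=13+2=15
CMP R4, 17  (cmp 15,17)
JNZ top: taken
LOAD R5, [R0] → R5=M[220]=10
XOR R5, 7 → R5=10^7=13
ADD R0, 4 → R0=220+4=224
ADD R4, 2 → R4=15+2=17
CMP R4, 17  (cmp 17,17)
JNZ top: not taken
STORE R5, [200] → M[200]=13
halt.

13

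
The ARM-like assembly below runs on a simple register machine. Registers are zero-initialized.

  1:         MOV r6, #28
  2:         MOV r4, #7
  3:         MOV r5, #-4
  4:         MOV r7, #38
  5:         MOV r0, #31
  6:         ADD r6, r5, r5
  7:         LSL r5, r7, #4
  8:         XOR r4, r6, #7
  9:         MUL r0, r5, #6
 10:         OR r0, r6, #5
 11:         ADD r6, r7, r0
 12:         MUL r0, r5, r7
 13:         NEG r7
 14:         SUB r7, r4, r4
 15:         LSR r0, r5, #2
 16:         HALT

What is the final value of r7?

r6=28
r4=7
r5=-4
r7=38
r0=31
r6=(-4)+(-4)=-8
r5=38<<4=608
r4=(-8)^7=-1
r0=608*6=3648
r0=(-8)|5=-3
r6=38+(-3)=35
r0=608*38=23104
r7=-(38)=-38
r7=(-1)-(-1)=0
r0=608>>2=152
halt.

0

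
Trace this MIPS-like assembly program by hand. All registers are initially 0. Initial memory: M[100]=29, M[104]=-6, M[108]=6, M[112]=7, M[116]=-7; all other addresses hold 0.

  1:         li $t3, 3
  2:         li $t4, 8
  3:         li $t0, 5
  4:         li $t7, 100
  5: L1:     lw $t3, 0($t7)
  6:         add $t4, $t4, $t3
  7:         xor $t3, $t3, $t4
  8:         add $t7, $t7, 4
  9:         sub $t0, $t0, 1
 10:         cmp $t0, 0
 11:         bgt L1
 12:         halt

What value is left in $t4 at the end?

li $t3, 3 → $t3=3
li $t4, 8 → $t4=8
li $t0, 5 → $t0=5
li $t7, 100 → $t7=100
lw $t3, 0($t7) → $t3=M[100]=29
add $t4, $t4, $t3 → $t4=8+29=37
xor $t3, $t3, $t4 → $t3=29^37=56
add $t7, $t7, 4 → $t7=100+4=104
sub $t0, $t0, 1 → $t0=5-1=4
cmp $t0, 0  (cmp 4,0)
bgt L1: taken
lw $t3, 0($t7) → $t3=M[104]=-6
add $t4, $t4, $t3 → $t4=37+(-6)=31
xor $t3, $t3, $t4 → $t3=(-6)^31=-27
add $t7, $t7, 4 → $t7=104+4=108
sub $t0, $t0, 1 → $t0=4-1=3
cmp $t0, 0  (cmp 3,0)
bgt L1: taken
lw $t3, 0($t7) → $t3=M[108]=6
add $t4, $t4, $t3 → $t4=31+6=37
xor $t3, $t3, $t4 → $t3=6^37=35
add $t7, $t7, 4 → $t7=108+4=112
sub $t0, $t0, 1 → $t0=3-1=2
cmp $t0, 0  (cmp 2,0)
bgt L1: taken
lw $t3, 0($t7) → $t3=M[112]=7
add $t4, $t4, $t3 → $t4=37+7=44
xor $t3, $t3, $t4 → $t3=7^44=43
add $t7, $t7, 4 → $t7=112+4=116
sub $t0, $t0, 1 → $t0=2-1=1
cmp $t0, 0  (cmp 1,0)
bgt L1: taken
lw $t3, 0($t7) → $t3=M[116]=-7
add $t4, $t4, $t3 → $t4=44+(-7)=37
xor $t3, $t3, $t4 → $t3=(-7)^37=-36
add $t7, $t7, 4 → $t7=116+4=120
sub $t0, $t0, 1 → $t0=1-1=0
cmp $t0, 0  (cmp 0,0)
bgt L1: not taken
halt.

37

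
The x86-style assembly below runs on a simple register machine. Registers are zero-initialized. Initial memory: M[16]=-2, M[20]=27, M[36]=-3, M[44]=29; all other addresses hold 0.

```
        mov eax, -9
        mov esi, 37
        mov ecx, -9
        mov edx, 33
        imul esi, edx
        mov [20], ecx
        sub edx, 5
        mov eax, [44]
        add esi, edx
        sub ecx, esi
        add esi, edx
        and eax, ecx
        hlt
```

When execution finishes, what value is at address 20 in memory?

-9

eax=-9
esi=37
ecx=-9
edx=33
esi=37*33=1221
mov [20], ecx → M[20]=-9
edx=33-5=28
eax=M[44]=29
esi=1221+28=1249
ecx=(-9)-1249=-1258
esi=1249+28=1277
eax=29&(-1258)=20
halt.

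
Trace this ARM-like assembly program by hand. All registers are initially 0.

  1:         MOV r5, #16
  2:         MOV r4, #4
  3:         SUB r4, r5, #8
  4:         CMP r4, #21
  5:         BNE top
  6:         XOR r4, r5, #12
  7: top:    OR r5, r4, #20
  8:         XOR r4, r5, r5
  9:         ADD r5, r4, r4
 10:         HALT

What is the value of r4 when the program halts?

0

r5=16
r4=4
r4=16-8=8
CMP r4, #21  (cmp 8,21)
BNE top: taken
r5=8|20=28
r4=28^28=0
r5=0+0=0
halt.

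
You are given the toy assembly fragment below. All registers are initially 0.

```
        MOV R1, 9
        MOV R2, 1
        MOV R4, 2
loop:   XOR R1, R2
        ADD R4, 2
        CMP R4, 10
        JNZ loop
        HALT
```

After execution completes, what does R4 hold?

after MOV R1, 9: R1=9
after MOV R2, 1: R2=1
after MOV R4, 2: R4=2
after XOR R1, R2: R1=9^1=8
after ADD R4, 2: R4=2+2=4
CMP R4, 10  (cmp 4,10)
JNZ loop: taken
after XOR R1, R2: R1=8^1=9
after ADD R4, 2: R4=4+2=6
CMP R4, 10  (cmp 6,10)
JNZ loop: taken
after XOR R1, R2: R1=9^1=8
after ADD R4, 2: R4=6+2=8
CMP R4, 10  (cmp 8,10)
JNZ loop: taken
after XOR R1, R2: R1=8^1=9
after ADD R4, 2: R4=8+2=10
CMP R4, 10  (cmp 10,10)
JNZ loop: not taken
halt.

10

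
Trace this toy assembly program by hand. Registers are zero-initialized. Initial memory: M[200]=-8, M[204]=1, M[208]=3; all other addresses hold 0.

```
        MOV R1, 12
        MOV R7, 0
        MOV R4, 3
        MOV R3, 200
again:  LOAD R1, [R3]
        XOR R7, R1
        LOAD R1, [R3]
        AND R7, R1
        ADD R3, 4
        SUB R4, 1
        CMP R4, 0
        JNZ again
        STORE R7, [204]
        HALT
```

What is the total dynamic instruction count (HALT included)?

R1=12
R7=0
R4=3
R3=200
R1=M[200]=-8
R7=0^(-8)=-8
R1=M[200]=-8
R7=(-8)&(-8)=-8
R3=200+4=204
R4=3-1=2
CMP R4, 0  (cmp 2,0)
JNZ again: taken
R1=M[204]=1
R7=(-8)^1=-7
R1=M[204]=1
R7=(-7)&1=1
R3=204+4=208
R4=2-1=1
CMP R4, 0  (cmp 1,0)
JNZ again: taken
R1=M[208]=3
R7=1^3=2
R1=M[208]=3
R7=2&3=2
R3=208+4=212
R4=1-1=0
CMP R4, 0  (cmp 0,0)
JNZ again: not taken
STORE R7, [204] → M[204]=2
halt.
Total executed instructions: 30.

30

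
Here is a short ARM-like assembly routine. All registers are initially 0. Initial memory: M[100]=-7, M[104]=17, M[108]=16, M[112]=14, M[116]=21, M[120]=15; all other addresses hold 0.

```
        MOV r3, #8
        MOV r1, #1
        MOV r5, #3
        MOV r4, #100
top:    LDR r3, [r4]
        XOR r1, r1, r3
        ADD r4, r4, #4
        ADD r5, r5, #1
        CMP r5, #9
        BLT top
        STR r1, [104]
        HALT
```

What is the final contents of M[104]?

MOV r3, #8 → r3=8
MOV r1, #1 → r1=1
MOV r5, #3 → r5=3
MOV r4, #100 → r4=100
LDR r3, [r4] → r3=M[100]=-7
XOR r1, r1, r3 → r1=1^(-7)=-8
ADD r4, r4, #4 → r4=100+4=104
ADD r5, r5, #1 → r5=3+1=4
CMP r5, #9  (cmp 4,9)
BLT top: taken
LDR r3, [r4] → r3=M[104]=17
XOR r1, r1, r3 → r1=(-8)^17=-23
ADD r4, r4, #4 → r4=104+4=108
ADD r5, r5, #1 → r5=4+1=5
CMP r5, #9  (cmp 5,9)
BLT top: taken
LDR r3, [r4] → r3=M[108]=16
XOR r1, r1, r3 → r1=(-23)^16=-7
ADD r4, r4, #4 → r4=108+4=112
ADD r5, r5, #1 → r5=5+1=6
CMP r5, #9  (cmp 6,9)
BLT top: taken
LDR r3, [r4] → r3=M[112]=14
XOR r1, r1, r3 → r1=(-7)^14=-9
ADD r4, r4, #4 → r4=112+4=116
ADD r5, r5, #1 → r5=6+1=7
CMP r5, #9  (cmp 7,9)
BLT top: taken
LDR r3, [r4] → r3=M[116]=21
XOR r1, r1, r3 → r1=(-9)^21=-30
ADD r4, r4, #4 → r4=116+4=120
ADD r5, r5, #1 → r5=7+1=8
CMP r5, #9  (cmp 8,9)
BLT top: taken
LDR r3, [r4] → r3=M[120]=15
XOR r1, r1, r3 → r1=(-30)^15=-19
ADD r4, r4, #4 → r4=120+4=124
ADD r5, r5, #1 → r5=8+1=9
CMP r5, #9  (cmp 9,9)
BLT top: not taken
STR r1, [104] → M[104]=-19
halt.

-19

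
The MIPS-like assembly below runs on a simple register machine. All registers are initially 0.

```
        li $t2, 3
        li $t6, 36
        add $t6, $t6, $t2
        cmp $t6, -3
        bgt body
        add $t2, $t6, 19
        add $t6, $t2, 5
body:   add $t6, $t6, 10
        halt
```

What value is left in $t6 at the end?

49

$t2=3
$t6=36
$t6=36+3=39
cmp $t6, -3  (cmp 39,-3)
bgt body: taken
$t6=39+10=49
halt.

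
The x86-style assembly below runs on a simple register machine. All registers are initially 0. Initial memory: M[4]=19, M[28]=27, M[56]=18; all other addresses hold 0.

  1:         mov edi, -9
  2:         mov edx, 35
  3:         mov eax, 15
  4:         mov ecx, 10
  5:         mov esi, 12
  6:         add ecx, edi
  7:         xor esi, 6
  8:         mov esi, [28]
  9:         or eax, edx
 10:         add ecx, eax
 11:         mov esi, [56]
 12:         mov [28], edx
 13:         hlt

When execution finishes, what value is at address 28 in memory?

35

mov edi, -9 → edi=-9
mov edx, 35 → edx=35
mov eax, 15 → eax=15
mov ecx, 10 → ecx=10
mov esi, 12 → esi=12
add ecx, edi → ecx=10+(-9)=1
xor esi, 6 → esi=12^6=10
mov esi, [28] → esi=M[28]=27
or eax, edx → eax=15|35=47
add ecx, eax → ecx=1+47=48
mov esi, [56] → esi=M[56]=18
mov [28], edx → M[28]=35
halt.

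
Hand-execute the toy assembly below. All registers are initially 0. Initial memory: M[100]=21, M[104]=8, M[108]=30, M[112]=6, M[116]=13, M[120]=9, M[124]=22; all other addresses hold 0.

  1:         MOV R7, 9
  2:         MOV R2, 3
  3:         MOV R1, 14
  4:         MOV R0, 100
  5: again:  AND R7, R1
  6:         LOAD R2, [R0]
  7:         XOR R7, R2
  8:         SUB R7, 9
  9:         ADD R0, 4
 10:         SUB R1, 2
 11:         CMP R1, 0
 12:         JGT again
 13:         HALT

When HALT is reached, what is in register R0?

128

MOV R7, 9 → R7=9
MOV R2, 3 → R2=3
MOV R1, 14 → R1=14
MOV R0, 100 → R0=100
AND R7, R1 → R7=9&14=8
LOAD R2, [R0] → R2=M[100]=21
XOR R7, R2 → R7=8^21=29
SUB R7, 9 → R7=29-9=20
ADD R0, 4 → R0=100+4=104
SUB R1, 2 → R1=14-2=12
CMP R1, 0  (cmp 12,0)
JGT again: taken
AND R7, R1 → R7=20&12=4
LOAD R2, [R0] → R2=M[104]=8
XOR R7, R2 → R7=4^8=12
SUB R7, 9 → R7=12-9=3
ADD R0, 4 → R0=104+4=108
SUB R1, 2 → R1=12-2=10
CMP R1, 0  (cmp 10,0)
JGT again: taken
AND R7, R1 → R7=3&10=2
LOAD R2, [R0] → R2=M[108]=30
XOR R7, R2 → R7=2^30=28
SUB R7, 9 → R7=28-9=19
ADD R0, 4 → R0=108+4=112
SUB R1, 2 → R1=10-2=8
CMP R1, 0  (cmp 8,0)
JGT again: taken
AND R7, R1 → R7=19&8=0
LOAD R2, [R0] → R2=M[112]=6
XOR R7, R2 → R7=0^6=6
SUB R7, 9 → R7=6-9=-3
ADD R0, 4 → R0=112+4=116
SUB R1, 2 → R1=8-2=6
CMP R1, 0  (cmp 6,0)
JGT again: taken
AND R7, R1 → R7=(-3)&6=4
LOAD R2, [R0] → R2=M[116]=13
XOR R7, R2 → R7=4^13=9
SUB R7, 9 → R7=9-9=0
ADD R0, 4 → R0=116+4=120
SUB R1, 2 → R1=6-2=4
CMP R1, 0  (cmp 4,0)
JGT again: taken
AND R7, R1 → R7=0&4=0
LOAD R2, [R0] → R2=M[120]=9
XOR R7, R2 → R7=0^9=9
SUB R7, 9 → R7=9-9=0
ADD R0, 4 → R0=120+4=124
SUB R1, 2 → R1=4-2=2
CMP R1, 0  (cmp 2,0)
JGT again: taken
AND R7, R1 → R7=0&2=0
LOAD R2, [R0] → R2=M[124]=22
XOR R7, R2 → R7=0^22=22
SUB R7, 9 → R7=22-9=13
ADD R0, 4 → R0=124+4=128
SUB R1, 2 → R1=2-2=0
CMP R1, 0  (cmp 0,0)
JGT again: not taken
halt.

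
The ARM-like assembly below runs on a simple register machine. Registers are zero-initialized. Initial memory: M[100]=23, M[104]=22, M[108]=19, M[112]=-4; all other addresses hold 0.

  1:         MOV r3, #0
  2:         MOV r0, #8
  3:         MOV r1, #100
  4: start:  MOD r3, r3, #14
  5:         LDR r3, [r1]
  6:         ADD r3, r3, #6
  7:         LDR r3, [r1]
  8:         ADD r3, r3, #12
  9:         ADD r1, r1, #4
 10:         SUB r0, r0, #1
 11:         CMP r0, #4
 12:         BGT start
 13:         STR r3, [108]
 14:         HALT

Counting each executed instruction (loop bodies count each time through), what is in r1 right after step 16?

after MOV r3, #0: r3=0
after MOV r0, #8: r0=8
after MOV r1, #100: r1=100
after MOD r3, r3, #14: r3=0%14=0
after LDR r3, [r1]: r3=M[100]=23
after ADD r3, r3, #6: r3=23+6=29
after LDR r3, [r1]: r3=M[100]=23
after ADD r3, r3, #12: r3=23+12=35
after ADD r1, r1, #4: r1=100+4=104
after SUB r0, r0, #1: r0=8-1=7
CMP r0, #4  (cmp 7,4)
BGT start: taken
after MOD r3, r3, #14: r3=35%14=7
after LDR r3, [r1]: r3=M[104]=22
after ADD r3, r3, #6: r3=22+6=28
after LDR r3, [r1]: r3=M[104]=22
After step 16: r1 = 104.

104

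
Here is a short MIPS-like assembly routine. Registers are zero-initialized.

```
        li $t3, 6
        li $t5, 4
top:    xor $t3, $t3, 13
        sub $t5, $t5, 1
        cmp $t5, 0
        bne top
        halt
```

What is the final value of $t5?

after li $t3, 6: $t3=6
after li $t5, 4: $t5=4
after xor $t3, $t3, 13: $t3=6^13=11
after sub $t5, $t5, 1: $t5=4-1=3
cmp $t5, 0  (cmp 3,0)
bne top: taken
after xor $t3, $t3, 13: $t3=11^13=6
after sub $t5, $t5, 1: $t5=3-1=2
cmp $t5, 0  (cmp 2,0)
bne top: taken
after xor $t3, $t3, 13: $t3=6^13=11
after sub $t5, $t5, 1: $t5=2-1=1
cmp $t5, 0  (cmp 1,0)
bne top: taken
after xor $t3, $t3, 13: $t3=11^13=6
after sub $t5, $t5, 1: $t5=1-1=0
cmp $t5, 0  (cmp 0,0)
bne top: not taken
halt.

0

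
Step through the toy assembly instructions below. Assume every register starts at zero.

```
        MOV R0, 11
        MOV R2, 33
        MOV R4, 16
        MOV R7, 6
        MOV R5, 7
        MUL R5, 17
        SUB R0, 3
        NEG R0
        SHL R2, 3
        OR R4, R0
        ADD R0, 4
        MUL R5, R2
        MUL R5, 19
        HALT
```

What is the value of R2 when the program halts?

after MOV R0, 11: R0=11
after MOV R2, 33: R2=33
after MOV R4, 16: R4=16
after MOV R7, 6: R7=6
after MOV R5, 7: R5=7
after MUL R5, 17: R5=7*17=119
after SUB R0, 3: R0=11-3=8
after NEG R0: R0=-(8)=-8
after SHL R2, 3: R2=33<<3=264
after OR R4, R0: R4=16|(-8)=-8
after ADD R0, 4: R0=(-8)+4=-4
after MUL R5, R2: R5=119*264=31416
after MUL R5, 19: R5=31416*19=596904
halt.

264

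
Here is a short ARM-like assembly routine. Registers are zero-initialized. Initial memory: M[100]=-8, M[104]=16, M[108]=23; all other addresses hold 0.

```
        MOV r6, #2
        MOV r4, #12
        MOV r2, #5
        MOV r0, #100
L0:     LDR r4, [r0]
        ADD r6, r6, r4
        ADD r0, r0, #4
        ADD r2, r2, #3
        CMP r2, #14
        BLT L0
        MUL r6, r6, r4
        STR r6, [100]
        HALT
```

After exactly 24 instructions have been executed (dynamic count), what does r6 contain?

759

MOV r6, #2 → r6=2
MOV r4, #12 → r4=12
MOV r2, #5 → r2=5
MOV r0, #100 → r0=100
LDR r4, [r0] → r4=M[100]=-8
ADD r6, r6, r4 → r6=2+(-8)=-6
ADD r0, r0, #4 → r0=100+4=104
ADD r2, r2, #3 → r2=5+3=8
CMP r2, #14  (cmp 8,14)
BLT L0: taken
LDR r4, [r0] → r4=M[104]=16
ADD r6, r6, r4 → r6=(-6)+16=10
ADD r0, r0, #4 → r0=104+4=108
ADD r2, r2, #3 → r2=8+3=11
CMP r2, #14  (cmp 11,14)
BLT L0: taken
LDR r4, [r0] → r4=M[108]=23
ADD r6, r6, r4 → r6=10+23=33
ADD r0, r0, #4 → r0=108+4=112
ADD r2, r2, #3 → r2=11+3=14
CMP r2, #14  (cmp 14,14)
BLT L0: not taken
MUL r6, r6, r4 → r6=33*23=759
STR r6, [100] → M[100]=759
After step 24: r6 = 759.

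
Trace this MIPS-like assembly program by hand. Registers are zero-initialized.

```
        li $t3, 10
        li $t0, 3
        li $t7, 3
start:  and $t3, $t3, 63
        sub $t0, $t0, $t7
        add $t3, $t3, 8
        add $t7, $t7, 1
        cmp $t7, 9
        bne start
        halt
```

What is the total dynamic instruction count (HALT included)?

40

li $t3, 10 → $t3=10
li $t0, 3 → $t0=3
li $t7, 3 → $t7=3
and $t3, $t3, 63 → $t3=10&63=10
sub $t0, $t0, $t7 → $t0=3-3=0
add $t3, $t3, 8 → $t3=10+8=18
add $t7, $t7, 1 → $t7=3+1=4
cmp $t7, 9  (cmp 4,9)
bne start: taken
and $t3, $t3, 63 → $t3=18&63=18
sub $t0, $t0, $t7 → $t0=0-4=-4
add $t3, $t3, 8 → $t3=18+8=26
add $t7, $t7, 1 → $t7=4+1=5
cmp $t7, 9  (cmp 5,9)
bne start: taken
and $t3, $t3, 63 → $t3=26&63=26
sub $t0, $t0, $t7 → $t0=(-4)-5=-9
add $t3, $t3, 8 → $t3=26+8=34
add $t7, $t7, 1 → $t7=5+1=6
cmp $t7, 9  (cmp 6,9)
bne start: taken
and $t3, $t3, 63 → $t3=34&63=34
sub $t0, $t0, $t7 → $t0=(-9)-6=-15
add $t3, $t3, 8 → $t3=34+8=42
add $t7, $t7, 1 → $t7=6+1=7
cmp $t7, 9  (cmp 7,9)
bne start: taken
and $t3, $t3, 63 → $t3=42&63=42
sub $t0, $t0, $t7 → $t0=(-15)-7=-22
add $t3, $t3, 8 → $t3=42+8=50
add $t7, $t7, 1 → $t7=7+1=8
cmp $t7, 9  (cmp 8,9)
bne start: taken
and $t3, $t3, 63 → $t3=50&63=50
sub $t0, $t0, $t7 → $t0=(-22)-8=-30
add $t3, $t3, 8 → $t3=50+8=58
add $t7, $t7, 1 → $t7=8+1=9
cmp $t7, 9  (cmp 9,9)
bne start: not taken
halt.
Total executed instructions: 40.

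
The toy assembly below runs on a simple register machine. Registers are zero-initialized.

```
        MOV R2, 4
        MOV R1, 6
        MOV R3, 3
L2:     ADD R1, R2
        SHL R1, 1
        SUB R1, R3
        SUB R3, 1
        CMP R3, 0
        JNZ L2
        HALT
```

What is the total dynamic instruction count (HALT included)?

R2=4
R1=6
R3=3
R1=6+4=10
R1=10<<1=20
R1=20-3=17
R3=3-1=2
CMP R3, 0  (cmp 2,0)
JNZ L2: taken
R1=17+4=21
R1=21<<1=42
R1=42-2=40
R3=2-1=1
CMP R3, 0  (cmp 1,0)
JNZ L2: taken
R1=40+4=44
R1=44<<1=88
R1=88-1=87
R3=1-1=0
CMP R3, 0  (cmp 0,0)
JNZ L2: not taken
halt.
Total executed instructions: 22.

22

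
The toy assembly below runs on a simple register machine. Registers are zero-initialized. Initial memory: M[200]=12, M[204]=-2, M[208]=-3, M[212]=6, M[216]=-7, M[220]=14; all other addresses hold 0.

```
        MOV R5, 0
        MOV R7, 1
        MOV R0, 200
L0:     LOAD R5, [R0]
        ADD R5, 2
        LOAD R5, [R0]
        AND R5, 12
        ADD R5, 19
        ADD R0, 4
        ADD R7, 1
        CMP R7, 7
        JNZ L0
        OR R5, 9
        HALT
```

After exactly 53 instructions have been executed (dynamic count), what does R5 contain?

31

after MOV R5, 0: R5=0
after MOV R7, 1: R7=1
after MOV R0, 200: R0=200
after LOAD R5, [R0]: R5=M[200]=12
after ADD R5, 2: R5=12+2=14
after LOAD R5, [R0]: R5=M[200]=12
after AND R5, 12: R5=12&12=12
after ADD R5, 19: R5=12+19=31
after ADD R0, 4: R0=200+4=204
after ADD R7, 1: R7=1+1=2
CMP R7, 7  (cmp 2,7)
JNZ L0: taken
after LOAD R5, [R0]: R5=M[204]=-2
after ADD R5, 2: R5=(-2)+2=0
after LOAD R5, [R0]: R5=M[204]=-2
after AND R5, 12: R5=(-2)&12=12
after ADD R5, 19: R5=12+19=31
after ADD R0, 4: R0=204+4=208
after ADD R7, 1: R7=2+1=3
CMP R7, 7  (cmp 3,7)
JNZ L0: taken
after LOAD R5, [R0]: R5=M[208]=-3
after ADD R5, 2: R5=(-3)+2=-1
after LOAD R5, [R0]: R5=M[208]=-3
after AND R5, 12: R5=(-3)&12=12
after ADD R5, 19: R5=12+19=31
after ADD R0, 4: R0=208+4=212
after ADD R7, 1: R7=3+1=4
CMP R7, 7  (cmp 4,7)
JNZ L0: taken
after LOAD R5, [R0]: R5=M[212]=6
after ADD R5, 2: R5=6+2=8
after LOAD R5, [R0]: R5=M[212]=6
after AND R5, 12: R5=6&12=4
after ADD R5, 19: R5=4+19=23
after ADD R0, 4: R0=212+4=216
after ADD R7, 1: R7=4+1=5
CMP R7, 7  (cmp 5,7)
JNZ L0: taken
after LOAD R5, [R0]: R5=M[216]=-7
after ADD R5, 2: R5=(-7)+2=-5
after LOAD R5, [R0]: R5=M[216]=-7
after AND R5, 12: R5=(-7)&12=8
after ADD R5, 19: R5=8+19=27
after ADD R0, 4: R0=216+4=220
after ADD R7, 1: R7=5+1=6
CMP R7, 7  (cmp 6,7)
JNZ L0: taken
after LOAD R5, [R0]: R5=M[220]=14
after ADD R5, 2: R5=14+2=16
after LOAD R5, [R0]: R5=M[220]=14
after AND R5, 12: R5=14&12=12
after ADD R5, 19: R5=12+19=31
After step 53: R5 = 31.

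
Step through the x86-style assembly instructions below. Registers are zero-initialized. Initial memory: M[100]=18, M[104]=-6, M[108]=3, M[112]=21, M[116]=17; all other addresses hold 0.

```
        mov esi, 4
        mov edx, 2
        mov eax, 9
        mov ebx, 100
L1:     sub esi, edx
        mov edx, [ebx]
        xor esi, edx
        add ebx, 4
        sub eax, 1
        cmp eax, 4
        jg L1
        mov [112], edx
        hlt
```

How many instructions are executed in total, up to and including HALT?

41

esi=4
edx=2
eax=9
ebx=100
esi=4-2=2
edx=M[100]=18
esi=2^18=16
ebx=100+4=104
eax=9-1=8
cmp eax, 4  (cmp 8,4)
jg L1: taken
esi=16-18=-2
edx=M[104]=-6
esi=(-2)^(-6)=4
ebx=104+4=108
eax=8-1=7
cmp eax, 4  (cmp 7,4)
jg L1: taken
esi=4-(-6)=10
edx=M[108]=3
esi=10^3=9
ebx=108+4=112
eax=7-1=6
cmp eax, 4  (cmp 6,4)
jg L1: taken
esi=9-3=6
edx=M[112]=21
esi=6^21=19
ebx=112+4=116
eax=6-1=5
cmp eax, 4  (cmp 5,4)
jg L1: taken
esi=19-21=-2
edx=M[116]=17
esi=(-2)^17=-17
ebx=116+4=120
eax=5-1=4
cmp eax, 4  (cmp 4,4)
jg L1: not taken
mov [112], edx → M[112]=17
halt.
Total executed instructions: 41.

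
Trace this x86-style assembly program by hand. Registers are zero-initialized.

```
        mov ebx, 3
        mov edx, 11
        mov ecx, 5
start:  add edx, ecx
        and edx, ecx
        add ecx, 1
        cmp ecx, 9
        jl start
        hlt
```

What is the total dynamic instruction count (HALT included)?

24

mov ebx, 3 → ebx=3
mov edx, 11 → edx=11
mov ecx, 5 → ecx=5
add edx, ecx → edx=11+5=16
and edx, ecx → edx=16&5=0
add ecx, 1 → ecx=5+1=6
cmp ecx, 9  (cmp 6,9)
jl start: taken
add edx, ecx → edx=0+6=6
and edx, ecx → edx=6&6=6
add ecx, 1 → ecx=6+1=7
cmp ecx, 9  (cmp 7,9)
jl start: taken
add edx, ecx → edx=6+7=13
and edx, ecx → edx=13&7=5
add ecx, 1 → ecx=7+1=8
cmp ecx, 9  (cmp 8,9)
jl start: taken
add edx, ecx → edx=5+8=13
and edx, ecx → edx=13&8=8
add ecx, 1 → ecx=8+1=9
cmp ecx, 9  (cmp 9,9)
jl start: not taken
halt.
Total executed instructions: 24.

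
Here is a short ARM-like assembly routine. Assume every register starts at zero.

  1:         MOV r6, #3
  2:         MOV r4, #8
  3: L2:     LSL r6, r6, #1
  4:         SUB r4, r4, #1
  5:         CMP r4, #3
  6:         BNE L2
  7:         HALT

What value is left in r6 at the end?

after MOV r6, #3: r6=3
after MOV r4, #8: r4=8
after LSL r6, r6, #1: r6=3<<1=6
after SUB r4, r4, #1: r4=8-1=7
CMP r4, #3  (cmp 7,3)
BNE L2: taken
after LSL r6, r6, #1: r6=6<<1=12
after SUB r4, r4, #1: r4=7-1=6
CMP r4, #3  (cmp 6,3)
BNE L2: taken
after LSL r6, r6, #1: r6=12<<1=24
after SUB r4, r4, #1: r4=6-1=5
CMP r4, #3  (cmp 5,3)
BNE L2: taken
after LSL r6, r6, #1: r6=24<<1=48
after SUB r4, r4, #1: r4=5-1=4
CMP r4, #3  (cmp 4,3)
BNE L2: taken
after LSL r6, r6, #1: r6=48<<1=96
after SUB r4, r4, #1: r4=4-1=3
CMP r4, #3  (cmp 3,3)
BNE L2: not taken
halt.

96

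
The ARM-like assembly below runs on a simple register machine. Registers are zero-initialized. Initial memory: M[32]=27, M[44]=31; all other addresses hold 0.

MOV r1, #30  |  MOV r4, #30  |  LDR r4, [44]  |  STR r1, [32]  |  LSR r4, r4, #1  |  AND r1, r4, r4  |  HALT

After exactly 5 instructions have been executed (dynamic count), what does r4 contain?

r1=30
r4=30
r4=M[44]=31
STR r1, [32] → M[32]=30
r4=31>>1=15
After step 5: r4 = 15.

15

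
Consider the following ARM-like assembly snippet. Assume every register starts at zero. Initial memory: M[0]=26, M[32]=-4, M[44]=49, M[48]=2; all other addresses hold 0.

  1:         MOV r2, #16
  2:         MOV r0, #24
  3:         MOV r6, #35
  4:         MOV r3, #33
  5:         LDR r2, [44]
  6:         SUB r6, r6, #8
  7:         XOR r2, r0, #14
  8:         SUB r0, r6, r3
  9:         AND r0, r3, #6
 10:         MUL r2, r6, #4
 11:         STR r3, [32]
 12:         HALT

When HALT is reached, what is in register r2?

108

r2=16
r0=24
r6=35
r3=33
r2=M[44]=49
r6=35-8=27
r2=24^14=22
r0=27-33=-6
r0=33&6=0
r2=27*4=108
STR r3, [32] → M[32]=33
halt.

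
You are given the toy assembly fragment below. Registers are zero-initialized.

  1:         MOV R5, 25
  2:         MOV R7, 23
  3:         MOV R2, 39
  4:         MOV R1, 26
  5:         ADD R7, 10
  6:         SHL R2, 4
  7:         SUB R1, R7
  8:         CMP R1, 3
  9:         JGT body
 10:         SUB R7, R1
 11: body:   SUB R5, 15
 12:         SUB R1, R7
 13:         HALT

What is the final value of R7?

40

after MOV R5, 25: R5=25
after MOV R7, 23: R7=23
after MOV R2, 39: R2=39
after MOV R1, 26: R1=26
after ADD R7, 10: R7=23+10=33
after SHL R2, 4: R2=39<<4=624
after SUB R1, R7: R1=26-33=-7
CMP R1, 3  (cmp -7,3)
JGT body: not taken
after SUB R7, R1: R7=33-(-7)=40
after SUB R5, 15: R5=25-15=10
after SUB R1, R7: R1=(-7)-40=-47
halt.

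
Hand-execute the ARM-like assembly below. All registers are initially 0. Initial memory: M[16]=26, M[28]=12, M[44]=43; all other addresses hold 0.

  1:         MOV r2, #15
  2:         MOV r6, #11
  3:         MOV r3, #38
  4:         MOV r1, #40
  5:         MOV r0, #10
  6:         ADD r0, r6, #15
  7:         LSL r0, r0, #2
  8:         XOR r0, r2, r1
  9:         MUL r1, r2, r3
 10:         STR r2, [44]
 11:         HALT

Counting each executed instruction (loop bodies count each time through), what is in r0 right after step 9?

r2=15
r6=11
r3=38
r1=40
r0=10
r0=11+15=26
r0=26<<2=104
r0=15^40=39
r1=15*38=570
After step 9: r0 = 39.

39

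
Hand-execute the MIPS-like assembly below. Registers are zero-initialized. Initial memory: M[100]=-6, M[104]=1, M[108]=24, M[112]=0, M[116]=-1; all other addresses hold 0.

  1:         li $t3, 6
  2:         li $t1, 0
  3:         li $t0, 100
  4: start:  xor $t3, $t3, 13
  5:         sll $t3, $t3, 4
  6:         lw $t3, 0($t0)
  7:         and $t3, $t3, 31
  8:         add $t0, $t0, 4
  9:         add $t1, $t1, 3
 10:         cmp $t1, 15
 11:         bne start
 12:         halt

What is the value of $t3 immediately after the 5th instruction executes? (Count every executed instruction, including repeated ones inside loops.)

$t3=6
$t1=0
$t0=100
$t3=6^13=11
$t3=11<<4=176
After step 5: $t3 = 176.

176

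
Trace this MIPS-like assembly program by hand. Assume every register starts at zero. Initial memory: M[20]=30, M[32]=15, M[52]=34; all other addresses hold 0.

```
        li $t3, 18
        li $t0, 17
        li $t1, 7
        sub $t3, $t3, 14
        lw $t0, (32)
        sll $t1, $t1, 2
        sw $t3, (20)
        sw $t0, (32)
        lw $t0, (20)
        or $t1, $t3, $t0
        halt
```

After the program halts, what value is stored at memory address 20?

li $t3, 18 → $t3=18
li $t0, 17 → $t0=17
li $t1, 7 → $t1=7
sub $t3, $t3, 14 → $t3=18-14=4
lw $t0, (32) → $t0=M[32]=15
sll $t1, $t1, 2 → $t1=7<<2=28
sw $t3, (20) → M[20]=4
sw $t0, (32) → M[32]=15
lw $t0, (20) → $t0=M[20]=4
or $t1, $t3, $t0 → $t1=4|4=4
halt.

4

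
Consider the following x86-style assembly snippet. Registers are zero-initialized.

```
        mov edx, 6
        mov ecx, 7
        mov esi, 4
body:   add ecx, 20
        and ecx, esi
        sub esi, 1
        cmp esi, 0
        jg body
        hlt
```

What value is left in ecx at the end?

after mov edx, 6: edx=6
after mov ecx, 7: ecx=7
after mov esi, 4: esi=4
after add ecx, 20: ecx=7+20=27
after and ecx, esi: ecx=27&4=0
after sub esi, 1: esi=4-1=3
cmp esi, 0  (cmp 3,0)
jg body: taken
after add ecx, 20: ecx=0+20=20
after and ecx, esi: ecx=20&3=0
after sub esi, 1: esi=3-1=2
cmp esi, 0  (cmp 2,0)
jg body: taken
after add ecx, 20: ecx=0+20=20
after and ecx, esi: ecx=20&2=0
after sub esi, 1: esi=2-1=1
cmp esi, 0  (cmp 1,0)
jg body: taken
after add ecx, 20: ecx=0+20=20
after and ecx, esi: ecx=20&1=0
after sub esi, 1: esi=1-1=0
cmp esi, 0  (cmp 0,0)
jg body: not taken
halt.

0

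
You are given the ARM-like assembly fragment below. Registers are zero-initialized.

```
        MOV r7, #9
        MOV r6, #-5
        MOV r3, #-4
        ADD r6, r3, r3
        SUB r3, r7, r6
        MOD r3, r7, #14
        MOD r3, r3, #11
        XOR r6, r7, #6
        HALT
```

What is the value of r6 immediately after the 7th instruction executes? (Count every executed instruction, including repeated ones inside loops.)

-8

r7=9
r6=-5
r3=-4
r6=(-4)+(-4)=-8
r3=9-(-8)=17
r3=9%14=9
r3=9%11=9
After step 7: r6 = -8.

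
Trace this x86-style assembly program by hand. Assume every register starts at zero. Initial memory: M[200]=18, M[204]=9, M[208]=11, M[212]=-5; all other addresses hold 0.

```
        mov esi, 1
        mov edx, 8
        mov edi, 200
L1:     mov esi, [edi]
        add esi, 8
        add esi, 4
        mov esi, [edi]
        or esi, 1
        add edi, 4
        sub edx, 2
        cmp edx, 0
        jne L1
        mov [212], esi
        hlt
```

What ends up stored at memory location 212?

after mov esi, 1: esi=1
after mov edx, 8: edx=8
after mov edi, 200: edi=200
after mov esi, [edi]: esi=M[200]=18
after add esi, 8: esi=18+8=26
after add esi, 4: esi=26+4=30
after mov esi, [edi]: esi=M[200]=18
after or esi, 1: esi=18|1=19
after add edi, 4: edi=200+4=204
after sub edx, 2: edx=8-2=6
cmp edx, 0  (cmp 6,0)
jne L1: taken
after mov esi, [edi]: esi=M[204]=9
after add esi, 8: esi=9+8=17
after add esi, 4: esi=17+4=21
after mov esi, [edi]: esi=M[204]=9
after or esi, 1: esi=9|1=9
after add edi, 4: edi=204+4=208
after sub edx, 2: edx=6-2=4
cmp edx, 0  (cmp 4,0)
jne L1: taken
after mov esi, [edi]: esi=M[208]=11
after add esi, 8: esi=11+8=19
after add esi, 4: esi=19+4=23
after mov esi, [edi]: esi=M[208]=11
after or esi, 1: esi=11|1=11
after add edi, 4: edi=208+4=212
after sub edx, 2: edx=4-2=2
cmp edx, 0  (cmp 2,0)
jne L1: taken
after mov esi, [edi]: esi=M[212]=-5
after add esi, 8: esi=(-5)+8=3
after add esi, 4: esi=3+4=7
after mov esi, [edi]: esi=M[212]=-5
after or esi, 1: esi=(-5)|1=-5
after add edi, 4: edi=212+4=216
after sub edx, 2: edx=2-2=0
cmp edx, 0  (cmp 0,0)
jne L1: not taken
mov [212], esi → M[212]=-5
halt.

-5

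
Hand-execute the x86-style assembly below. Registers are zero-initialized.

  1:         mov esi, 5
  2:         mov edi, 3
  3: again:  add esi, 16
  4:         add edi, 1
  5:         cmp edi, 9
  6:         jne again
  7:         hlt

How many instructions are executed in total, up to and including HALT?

27

esi=5
edi=3
esi=5+16=21
edi=3+1=4
cmp edi, 9  (cmp 4,9)
jne again: taken
esi=21+16=37
edi=4+1=5
cmp edi, 9  (cmp 5,9)
jne again: taken
esi=37+16=53
edi=5+1=6
cmp edi, 9  (cmp 6,9)
jne again: taken
esi=53+16=69
edi=6+1=7
cmp edi, 9  (cmp 7,9)
jne again: taken
esi=69+16=85
edi=7+1=8
cmp edi, 9  (cmp 8,9)
jne again: taken
esi=85+16=101
edi=8+1=9
cmp edi, 9  (cmp 9,9)
jne again: not taken
halt.
Total executed instructions: 27.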